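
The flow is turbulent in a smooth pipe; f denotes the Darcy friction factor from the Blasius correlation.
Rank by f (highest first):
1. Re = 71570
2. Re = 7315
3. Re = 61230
Case 1: f = 0.01932
Case 2: f = 0.03417
Case 3: f = 0.02009
Ranking (highest first): 2, 3, 1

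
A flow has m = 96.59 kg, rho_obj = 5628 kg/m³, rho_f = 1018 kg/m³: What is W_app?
Formula: W_{app} = mg\left(1 - \frac{\rho_f}{\rho_{obj}}\right)
W_app = 96.59·9.81·(1 − 1018/5628) = 776.2 N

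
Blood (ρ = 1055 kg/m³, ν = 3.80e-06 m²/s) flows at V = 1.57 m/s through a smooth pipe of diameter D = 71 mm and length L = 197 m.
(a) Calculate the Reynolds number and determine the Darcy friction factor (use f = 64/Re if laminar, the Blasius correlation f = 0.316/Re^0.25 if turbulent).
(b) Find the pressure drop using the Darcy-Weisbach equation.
(a) Re = V·D/ν = 1.57·0.071/3.80e-06 = 29334 → turbulent (Re > 4000); f = 0.316/Re^0.25 = 0.316/29334^0.25 = 0.024146
(b) Darcy-Weisbach: ΔP = f·(L/D)·½ρV²/1000 = 0.024146·(197/0.071)·½·1055·1.57²/1000 = 87.11 kPa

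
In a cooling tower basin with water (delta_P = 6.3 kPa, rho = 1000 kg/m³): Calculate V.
Formula: V = \sqrt{\frac{2 \Delta P}{\rho}}
V = √(2·(6.3·1000)/1000) = 3.55 m/s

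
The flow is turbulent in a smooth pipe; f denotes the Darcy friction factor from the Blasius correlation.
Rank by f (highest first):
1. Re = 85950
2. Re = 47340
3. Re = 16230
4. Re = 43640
Case 1: f = 0.01846
Case 2: f = 0.02142
Case 3: f = 0.028
Case 4: f = 0.02186
Ranking (highest first): 3, 4, 2, 1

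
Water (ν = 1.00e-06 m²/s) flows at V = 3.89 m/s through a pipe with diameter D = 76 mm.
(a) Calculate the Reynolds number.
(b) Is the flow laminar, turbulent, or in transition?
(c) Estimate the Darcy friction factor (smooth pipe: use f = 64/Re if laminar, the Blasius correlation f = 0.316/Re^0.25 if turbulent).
(a) Re = V·D/ν = 3.89·0.076/1.00e-06 = 295640
(b) Flow regime: turbulent (Re > 4000)
(c) Friction factor: f = 0.316/Re^0.25 = 0.316/295640^0.25 = 0.01355 (Blasius is strictly valid for Re ≲ 1e5; used here as the smooth-pipe estimate the problem specifies)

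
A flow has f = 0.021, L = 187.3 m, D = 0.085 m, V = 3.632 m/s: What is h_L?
Formula: h_L = f \frac{L}{D} \frac{V^2}{2g}
h_L = 0.021·(187.3/0.085)·3.632²/(2·9.81) = 31.11 m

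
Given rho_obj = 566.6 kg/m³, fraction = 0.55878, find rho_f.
Formula: f_{sub} = \frac{\rho_{obj}}{\rho_f}
Substituting knowns: 0.55878 = 566.6/rho_f
Solving for rho_f: rho_f = 566.6/0.55878 = 1014 kg/m³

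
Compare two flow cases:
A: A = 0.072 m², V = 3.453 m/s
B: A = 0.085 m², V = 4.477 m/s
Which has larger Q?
Q(A) = 248.6 L/s, Q(B) = 380.5 L/s. Answer: B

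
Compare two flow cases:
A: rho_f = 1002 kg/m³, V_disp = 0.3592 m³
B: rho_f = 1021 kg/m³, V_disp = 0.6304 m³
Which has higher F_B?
F_B(A) = 3531 N, F_B(B) = 6314 N. Answer: B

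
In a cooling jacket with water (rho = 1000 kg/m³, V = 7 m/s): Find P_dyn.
Formula: P_{dyn} = \frac{1}{2} \rho V^2
P_dyn = 0.5·1000·7²/1000 = 24.5 kPa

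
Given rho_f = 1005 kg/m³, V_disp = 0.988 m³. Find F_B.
Formula: F_B = \rho_f g V_{disp}
F_B = 1005·9.81·0.988 = 9741 N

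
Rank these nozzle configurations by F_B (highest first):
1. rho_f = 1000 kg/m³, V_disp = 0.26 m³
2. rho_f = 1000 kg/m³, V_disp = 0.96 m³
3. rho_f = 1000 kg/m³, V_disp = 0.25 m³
Case 1: F_B = 2551 N
Case 2: F_B = 9418 N
Case 3: F_B = 2452 N
Ranking (highest first): 2, 1, 3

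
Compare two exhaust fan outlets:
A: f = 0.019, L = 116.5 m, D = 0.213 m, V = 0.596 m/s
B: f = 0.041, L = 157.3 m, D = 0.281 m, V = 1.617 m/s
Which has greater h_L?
h_L(A) = 0.1881 m, h_L(B) = 3.059 m. Answer: B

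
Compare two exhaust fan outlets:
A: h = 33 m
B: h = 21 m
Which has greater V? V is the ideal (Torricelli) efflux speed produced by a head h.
V(A) = 25.45 m/s, V(B) = 20.3 m/s. Answer: A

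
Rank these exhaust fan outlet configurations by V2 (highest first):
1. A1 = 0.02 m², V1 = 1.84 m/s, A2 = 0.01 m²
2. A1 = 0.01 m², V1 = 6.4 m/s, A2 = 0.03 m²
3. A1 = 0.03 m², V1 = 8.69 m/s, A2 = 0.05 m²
Case 1: V2 = 3.68 m/s
Case 2: V2 = 2.133 m/s
Case 3: V2 = 5.214 m/s
Ranking (highest first): 3, 1, 2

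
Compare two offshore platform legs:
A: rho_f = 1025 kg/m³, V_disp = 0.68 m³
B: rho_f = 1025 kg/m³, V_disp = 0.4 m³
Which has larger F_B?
F_B(A) = 6838 N, F_B(B) = 4022 N. Answer: A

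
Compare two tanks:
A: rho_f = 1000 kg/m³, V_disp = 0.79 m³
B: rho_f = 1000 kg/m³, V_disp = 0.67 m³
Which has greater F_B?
F_B(A) = 7750 N, F_B(B) = 6573 N. Answer: A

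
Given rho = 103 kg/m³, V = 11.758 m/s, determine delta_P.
Formula: V = \sqrt{\frac{2 \Delta P}{\rho}}
Substituting knowns: 11.758 = √(2·(delta_P·1000)/103)
Solving for delta_P: delta_P = 11.758²·103/2/1000 = 7.12 kPa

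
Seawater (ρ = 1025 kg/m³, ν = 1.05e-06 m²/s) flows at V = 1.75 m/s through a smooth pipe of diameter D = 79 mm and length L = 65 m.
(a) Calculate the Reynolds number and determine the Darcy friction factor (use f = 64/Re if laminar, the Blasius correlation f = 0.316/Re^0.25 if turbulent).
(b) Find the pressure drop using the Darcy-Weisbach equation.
(a) Re = V·D/ν = 1.75·0.079/1.05e-06 = 131670 → turbulent (Re > 4000); f = 0.316/Re^0.25 = 0.316/131670^0.25 = 0.016589 (Blasius is strictly valid for Re ≲ 1e5; used here as the smooth-pipe estimate the problem specifies)
(b) Darcy-Weisbach: ΔP = f·(L/D)·½ρV²/1000 = 0.016589·(65/0.079)·½·1025·1.75²/1000 = 21.42 kPa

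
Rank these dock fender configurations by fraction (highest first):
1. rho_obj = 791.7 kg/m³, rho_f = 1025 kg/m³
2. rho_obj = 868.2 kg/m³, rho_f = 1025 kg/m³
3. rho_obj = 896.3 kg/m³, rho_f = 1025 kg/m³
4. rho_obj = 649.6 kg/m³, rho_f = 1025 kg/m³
Case 1: fraction = 0.7724
Case 2: fraction = 0.847
Case 3: fraction = 0.8744
Case 4: fraction = 0.6338
Ranking (highest first): 3, 2, 1, 4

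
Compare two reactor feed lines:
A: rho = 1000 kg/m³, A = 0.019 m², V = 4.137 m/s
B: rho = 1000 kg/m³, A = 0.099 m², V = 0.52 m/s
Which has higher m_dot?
m_dot(A) = 78.6 kg/s, m_dot(B) = 51.48 kg/s. Answer: A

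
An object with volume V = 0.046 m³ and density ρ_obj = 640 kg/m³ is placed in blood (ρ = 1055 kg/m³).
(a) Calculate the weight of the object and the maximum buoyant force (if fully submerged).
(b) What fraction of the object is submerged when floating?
(a) W=rho_obj*g*V=640*9.81*0.046=288.8 N; F_B(max)=rho*g*V=1055*9.81*0.046=476.1 N
(b) Floating fraction=rho_obj/rho=640/1055=0.607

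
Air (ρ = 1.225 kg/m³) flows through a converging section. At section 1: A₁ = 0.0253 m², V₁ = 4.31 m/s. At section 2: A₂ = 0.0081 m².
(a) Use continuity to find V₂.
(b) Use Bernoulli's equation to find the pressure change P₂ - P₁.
(a) Continuity: A₁V₁=A₂V₂ -> V₂=A₁V₁/A₂=0.0253*4.31/0.0081=13.46 m/s
(b) Bernoulli: P₂-P₁=0.5*rho*(V₁^2-V₂^2)/1000=0.5*1.225*(4.31^2-13.46^2)/1000=-0.09959 kPa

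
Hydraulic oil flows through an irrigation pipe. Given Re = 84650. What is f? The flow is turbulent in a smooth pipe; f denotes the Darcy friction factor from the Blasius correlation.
Formula: f = \frac{0.316}{Re^{0.25}}
f = 0.316/84650^0.25 = 0.01853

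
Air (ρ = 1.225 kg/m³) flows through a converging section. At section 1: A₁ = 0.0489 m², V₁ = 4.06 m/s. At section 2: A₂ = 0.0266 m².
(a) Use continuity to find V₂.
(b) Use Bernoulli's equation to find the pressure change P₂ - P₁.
(a) Continuity: A₁V₁=A₂V₂ -> V₂=A₁V₁/A₂=0.0489*4.06/0.0266=7.46 m/s
(b) Bernoulli: P₂-P₁=0.5*rho*(V₁^2-V₂^2)/1000=0.5*1.225*(4.06^2-7.46^2)/1000=-0.02399 kPa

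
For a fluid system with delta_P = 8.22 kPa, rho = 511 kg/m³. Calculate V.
Formula: V = \sqrt{\frac{2 \Delta P}{\rho}}
V = √(2·(8.22·1000)/511) = 5.672 m/s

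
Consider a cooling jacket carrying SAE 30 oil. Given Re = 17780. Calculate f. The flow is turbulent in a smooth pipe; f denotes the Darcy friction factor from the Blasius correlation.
Formula: f = \frac{0.316}{Re^{0.25}}
f = 0.316/17780^0.25 = 0.02737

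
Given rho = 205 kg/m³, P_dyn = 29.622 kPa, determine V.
Formula: P_{dyn} = \frac{1}{2} \rho V^2
Substituting knowns: 29.622 = 0.5·205·V²/1000
Solving for V: V = √(2·(29.622·1000)/205) = 17 m/s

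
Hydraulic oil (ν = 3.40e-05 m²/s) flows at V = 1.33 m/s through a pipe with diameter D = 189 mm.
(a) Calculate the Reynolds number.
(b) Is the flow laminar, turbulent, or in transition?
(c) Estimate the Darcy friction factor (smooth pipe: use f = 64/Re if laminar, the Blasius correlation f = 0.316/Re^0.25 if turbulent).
(a) Re = V·D/ν = 1.33·0.189/3.40e-05 = 7393.2
(b) Flow regime: turbulent (Re > 4000)
(c) Friction factor: f = 0.316/Re^0.25 = 0.316/7393.2^0.25 = 0.03408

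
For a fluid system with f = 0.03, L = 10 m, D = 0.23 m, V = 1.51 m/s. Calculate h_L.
Formula: h_L = f \frac{L}{D} \frac{V^2}{2g}
h_L = 0.03·(10/0.23)·1.51²/(2·9.81) = 0.1516 m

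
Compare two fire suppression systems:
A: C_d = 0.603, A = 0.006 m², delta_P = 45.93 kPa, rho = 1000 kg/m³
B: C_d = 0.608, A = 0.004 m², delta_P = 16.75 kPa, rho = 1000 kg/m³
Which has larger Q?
Q(A) = 34.68 L/s, Q(B) = 14.08 L/s. Answer: A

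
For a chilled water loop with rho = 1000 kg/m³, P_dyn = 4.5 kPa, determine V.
Formula: P_{dyn} = \frac{1}{2} \rho V^2
Substituting knowns: 4.5 = 0.5·1000·V²/1000
Solving for V: V = √(2·(4.5·1000)/1000) = 3 m/s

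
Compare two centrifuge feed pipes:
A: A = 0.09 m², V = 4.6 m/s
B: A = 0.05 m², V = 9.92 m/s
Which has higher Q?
Q(A) = 414 L/s, Q(B) = 496 L/s. Answer: B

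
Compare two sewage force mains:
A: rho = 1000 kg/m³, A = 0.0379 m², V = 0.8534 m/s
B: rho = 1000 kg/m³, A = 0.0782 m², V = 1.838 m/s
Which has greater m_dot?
m_dot(A) = 32.34 kg/s, m_dot(B) = 143.7 kg/s. Answer: B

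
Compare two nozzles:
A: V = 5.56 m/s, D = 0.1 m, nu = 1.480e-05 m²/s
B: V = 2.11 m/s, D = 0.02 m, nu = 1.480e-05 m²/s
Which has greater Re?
Re(A) = 37568, Re(B) = 2851. Answer: A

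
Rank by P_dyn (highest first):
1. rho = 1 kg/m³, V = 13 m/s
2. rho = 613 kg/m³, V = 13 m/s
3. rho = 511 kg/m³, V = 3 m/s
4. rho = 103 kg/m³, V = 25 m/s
Case 1: P_dyn = 0.0845 kPa
Case 2: P_dyn = 51.8 kPa
Case 3: P_dyn = 2.3 kPa
Case 4: P_dyn = 32.19 kPa
Ranking (highest first): 2, 4, 3, 1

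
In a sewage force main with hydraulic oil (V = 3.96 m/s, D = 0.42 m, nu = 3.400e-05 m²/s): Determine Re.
Formula: Re = \frac{V D}{\nu}
Re = 3.96·0.42/3.400e-05 = 48918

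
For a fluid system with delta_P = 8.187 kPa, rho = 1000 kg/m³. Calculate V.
Formula: V = \sqrt{\frac{2 \Delta P}{\rho}}
V = √(2·(8.187·1000)/1000) = 4.046 m/s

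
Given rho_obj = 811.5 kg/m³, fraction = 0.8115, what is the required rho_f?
Formula: f_{sub} = \frac{\rho_{obj}}{\rho_f}
Substituting knowns: 0.8115 = 811.5/rho_f
Solving for rho_f: rho_f = 811.5/0.8115 = 1000 kg/m³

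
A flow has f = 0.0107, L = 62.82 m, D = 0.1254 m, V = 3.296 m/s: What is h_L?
Formula: h_L = f \frac{L}{D} \frac{V^2}{2g}
h_L = 0.0107·(62.82/0.1254)·3.296²/(2·9.81) = 2.968 m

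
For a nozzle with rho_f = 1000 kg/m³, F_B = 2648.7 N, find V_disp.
Formula: F_B = \rho_f g V_{disp}
Substituting knowns: 2648.7 = 1000·9.81·V_disp
Solving for V_disp: V_disp = 2648.7/(1000·9.81) = 0.27 m³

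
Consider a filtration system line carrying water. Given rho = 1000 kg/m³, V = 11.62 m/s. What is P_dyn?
Formula: P_{dyn} = \frac{1}{2} \rho V^2
P_dyn = 0.5·1000·11.62²/1000 = 67.51 kPa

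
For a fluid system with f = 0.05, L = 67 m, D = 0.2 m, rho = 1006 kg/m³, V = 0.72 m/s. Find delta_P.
Formula: \Delta P = f \frac{L}{D} \frac{\rho V^2}{2}
delta_P = 0.05·(67/0.2)·0.5·1006·0.72²/1000 = 4.368 kPa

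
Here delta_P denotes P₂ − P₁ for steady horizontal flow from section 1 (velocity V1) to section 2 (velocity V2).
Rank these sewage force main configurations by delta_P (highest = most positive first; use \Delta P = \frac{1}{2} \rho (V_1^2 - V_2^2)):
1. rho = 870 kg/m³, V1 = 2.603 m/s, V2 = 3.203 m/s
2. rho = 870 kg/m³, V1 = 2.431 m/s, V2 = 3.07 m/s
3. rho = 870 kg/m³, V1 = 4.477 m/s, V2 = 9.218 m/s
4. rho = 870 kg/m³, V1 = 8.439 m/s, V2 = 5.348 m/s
Case 1: delta_P = -1.515 kPa
Case 2: delta_P = -1.529 kPa
Case 3: delta_P = -28.24 kPa
Case 4: delta_P = 18.54 kPa
Ranking (highest first): 4, 1, 2, 3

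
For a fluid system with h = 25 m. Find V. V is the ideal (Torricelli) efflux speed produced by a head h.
Formula: V = \sqrt{2 g h}
V = √(2·9.81·25) = 22.15 m/s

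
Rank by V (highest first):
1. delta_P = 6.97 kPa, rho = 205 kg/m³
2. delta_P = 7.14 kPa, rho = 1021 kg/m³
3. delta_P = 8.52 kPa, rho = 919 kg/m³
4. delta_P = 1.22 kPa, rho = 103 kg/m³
Case 1: V = 8.246 m/s
Case 2: V = 3.74 m/s
Case 3: V = 4.306 m/s
Case 4: V = 4.867 m/s
Ranking (highest first): 1, 4, 3, 2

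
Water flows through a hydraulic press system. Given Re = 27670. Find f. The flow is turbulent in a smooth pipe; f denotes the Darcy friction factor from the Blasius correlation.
Formula: f = \frac{0.316}{Re^{0.25}}
f = 0.316/27670^0.25 = 0.0245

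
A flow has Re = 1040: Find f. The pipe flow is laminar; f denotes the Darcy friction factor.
Formula: f = \frac{64}{Re}
f = 64/1040 = 0.06154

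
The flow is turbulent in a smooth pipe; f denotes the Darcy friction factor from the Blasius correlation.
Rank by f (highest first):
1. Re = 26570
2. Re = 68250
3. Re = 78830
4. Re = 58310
Case 1: f = 0.02475
Case 2: f = 0.01955
Case 3: f = 0.01886
Case 4: f = 0.02034
Ranking (highest first): 1, 4, 2, 3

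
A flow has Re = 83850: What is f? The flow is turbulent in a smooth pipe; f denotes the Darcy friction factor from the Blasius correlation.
Formula: f = \frac{0.316}{Re^{0.25}}
f = 0.316/83850^0.25 = 0.01857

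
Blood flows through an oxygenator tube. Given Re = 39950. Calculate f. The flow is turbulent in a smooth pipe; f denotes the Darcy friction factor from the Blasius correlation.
Formula: f = \frac{0.316}{Re^{0.25}}
f = 0.316/39950^0.25 = 0.02235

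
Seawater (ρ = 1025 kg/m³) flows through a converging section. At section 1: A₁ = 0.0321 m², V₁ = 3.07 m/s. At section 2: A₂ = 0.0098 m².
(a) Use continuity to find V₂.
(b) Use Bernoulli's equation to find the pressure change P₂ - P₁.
(a) Continuity: A₁V₁=A₂V₂ -> V₂=A₁V₁/A₂=0.0321*3.07/0.0098=10.06 m/s
(b) Bernoulli: P₂-P₁=0.5*rho*(V₁^2-V₂^2)/1000=0.5*1025*(3.07^2-10.06^2)/1000=-47.04 kPa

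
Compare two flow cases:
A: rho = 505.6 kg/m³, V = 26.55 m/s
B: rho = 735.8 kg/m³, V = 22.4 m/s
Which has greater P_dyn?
P_dyn(A) = 178.2 kPa, P_dyn(B) = 184.6 kPa. Answer: B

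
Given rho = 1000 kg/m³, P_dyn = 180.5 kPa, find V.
Formula: P_{dyn} = \frac{1}{2} \rho V^2
Substituting knowns: 180.5 = 0.5·1000·V²/1000
Solving for V: V = √(2·(180.5·1000)/1000) = 19 m/s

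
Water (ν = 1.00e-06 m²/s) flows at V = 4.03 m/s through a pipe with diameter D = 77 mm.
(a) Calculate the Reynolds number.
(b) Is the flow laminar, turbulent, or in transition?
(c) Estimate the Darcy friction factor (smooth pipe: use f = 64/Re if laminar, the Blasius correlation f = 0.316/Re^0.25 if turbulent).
(a) Re = V·D/ν = 4.03·0.077/1.00e-06 = 310310
(b) Flow regime: turbulent (Re > 4000)
(c) Friction factor: f = 0.316/Re^0.25 = 0.316/310310^0.25 = 0.01339 (Blasius is strictly valid for Re ≲ 1e5; used here as the smooth-pipe estimate the problem specifies)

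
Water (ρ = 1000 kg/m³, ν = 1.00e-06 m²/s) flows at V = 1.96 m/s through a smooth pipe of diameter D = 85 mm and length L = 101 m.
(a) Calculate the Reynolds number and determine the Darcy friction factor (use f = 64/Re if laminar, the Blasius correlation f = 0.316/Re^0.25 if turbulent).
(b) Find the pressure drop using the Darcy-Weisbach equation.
(a) Re = V·D/ν = 1.96·0.085/1.00e-06 = 166600 → turbulent (Re > 4000); f = 0.316/Re^0.25 = 0.316/166600^0.25 = 0.015641 (Blasius is strictly valid for Re ≲ 1e5; used here as the smooth-pipe estimate the problem specifies)
(b) Darcy-Weisbach: ΔP = f·(L/D)·½ρV²/1000 = 0.015641·(101/0.085)·½·1000·1.96²/1000 = 35.7 kPa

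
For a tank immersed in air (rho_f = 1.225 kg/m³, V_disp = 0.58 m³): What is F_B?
Formula: F_B = \rho_f g V_{disp}
F_B = 1.225·9.81·0.58 = 6.97 N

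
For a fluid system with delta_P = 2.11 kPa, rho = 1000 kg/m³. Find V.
Formula: V = \sqrt{\frac{2 \Delta P}{\rho}}
V = √(2·(2.11·1000)/1000) = 2.054 m/s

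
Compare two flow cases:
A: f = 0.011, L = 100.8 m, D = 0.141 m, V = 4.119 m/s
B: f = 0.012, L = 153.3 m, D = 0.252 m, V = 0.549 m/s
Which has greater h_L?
h_L(A) = 6.8 m, h_L(B) = 0.1121 m. Answer: A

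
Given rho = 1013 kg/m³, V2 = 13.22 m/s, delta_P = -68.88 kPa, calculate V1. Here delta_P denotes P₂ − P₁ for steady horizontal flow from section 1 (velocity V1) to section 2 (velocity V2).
Formula: \Delta P = \frac{1}{2} \rho (V_1^2 - V_2^2)
Substituting knowns: -68.88 = 0.5·1013·(V1² − 13.22²)/1000
Solving for V1: V1 = √(13.22² + 2·(-68.88·1000)/1013) = 6.227 m/s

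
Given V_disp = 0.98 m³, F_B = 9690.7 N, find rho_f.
Formula: F_B = \rho_f g V_{disp}
Substituting knowns: 9690.7 = rho_f·9.81·0.98
Solving for rho_f: rho_f = 9690.7/(9.81·0.98) = 1008 kg/m³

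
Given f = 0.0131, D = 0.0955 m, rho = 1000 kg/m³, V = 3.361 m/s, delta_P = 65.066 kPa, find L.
Formula: \Delta P = f \frac{L}{D} \frac{\rho V^2}{2}
Substituting knowns: 65.066 = 0.0131·(L/0.0955)·0.5·1000·3.361²/1000
Solving for L: L = (65.066·1000)·0.0955/(0.0131·0.5·1000·3.361²) = 83.98 m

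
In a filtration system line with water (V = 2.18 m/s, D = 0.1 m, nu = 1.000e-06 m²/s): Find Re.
Formula: Re = \frac{V D}{\nu}
Re = 2.18·0.1/1.000e-06 = 218000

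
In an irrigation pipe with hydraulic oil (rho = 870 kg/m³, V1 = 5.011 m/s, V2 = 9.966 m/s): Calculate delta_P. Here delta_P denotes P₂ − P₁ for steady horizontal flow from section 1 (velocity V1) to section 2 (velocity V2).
Formula: \Delta P = \frac{1}{2} \rho (V_1^2 - V_2^2)
delta_P = 0.5·870·(5.011² − 9.966²)/1000 = -32.28 kPa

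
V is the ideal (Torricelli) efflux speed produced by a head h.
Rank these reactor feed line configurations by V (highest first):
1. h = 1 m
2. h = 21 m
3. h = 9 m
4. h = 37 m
Case 1: V = 4.429 m/s
Case 2: V = 20.3 m/s
Case 3: V = 13.29 m/s
Case 4: V = 26.94 m/s
Ranking (highest first): 4, 2, 3, 1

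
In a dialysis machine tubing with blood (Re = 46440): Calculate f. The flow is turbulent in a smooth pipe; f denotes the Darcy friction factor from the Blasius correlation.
Formula: f = \frac{0.316}{Re^{0.25}}
f = 0.316/46440^0.25 = 0.02153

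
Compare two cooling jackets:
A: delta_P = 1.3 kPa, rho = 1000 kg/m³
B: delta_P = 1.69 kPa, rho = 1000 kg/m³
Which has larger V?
V(A) = 1.612 m/s, V(B) = 1.838 m/s. Answer: B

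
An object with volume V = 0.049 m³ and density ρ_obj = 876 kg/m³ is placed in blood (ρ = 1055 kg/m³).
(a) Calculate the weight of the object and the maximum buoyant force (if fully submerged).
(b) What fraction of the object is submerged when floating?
(a) W=rho_obj*g*V=876*9.81*0.049=421.1 N; F_B(max)=rho*g*V=1055*9.81*0.049=507.1 N
(b) Floating fraction=rho_obj/rho=876/1055=0.830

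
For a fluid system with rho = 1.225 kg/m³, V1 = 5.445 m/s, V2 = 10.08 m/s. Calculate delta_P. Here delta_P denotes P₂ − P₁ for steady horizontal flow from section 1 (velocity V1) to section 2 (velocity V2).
Formula: \Delta P = \frac{1}{2} \rho (V_1^2 - V_2^2)
delta_P = 0.5·1.225·(5.445² − 10.08²)/1000 = -0.04407 kPa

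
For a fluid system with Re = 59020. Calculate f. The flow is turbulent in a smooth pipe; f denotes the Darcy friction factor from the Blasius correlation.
Formula: f = \frac{0.316}{Re^{0.25}}
f = 0.316/59020^0.25 = 0.02027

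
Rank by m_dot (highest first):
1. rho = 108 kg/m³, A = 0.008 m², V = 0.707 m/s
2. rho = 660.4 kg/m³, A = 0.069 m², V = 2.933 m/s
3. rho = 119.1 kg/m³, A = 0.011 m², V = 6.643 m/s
Case 1: m_dot = 0.6108 kg/s
Case 2: m_dot = 133.6 kg/s
Case 3: m_dot = 8.703 kg/s
Ranking (highest first): 2, 3, 1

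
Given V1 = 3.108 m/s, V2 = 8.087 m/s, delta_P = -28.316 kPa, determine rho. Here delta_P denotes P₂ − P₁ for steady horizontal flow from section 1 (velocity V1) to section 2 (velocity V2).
Formula: \Delta P = \frac{1}{2} \rho (V_1^2 - V_2^2)
Substituting knowns: -28.316 = 0.5·rho·(3.108² − 8.087²)/1000
Solving for rho: rho = 2·(-28.316·1000)/(3.108² − 8.087²) = 1016 kg/m³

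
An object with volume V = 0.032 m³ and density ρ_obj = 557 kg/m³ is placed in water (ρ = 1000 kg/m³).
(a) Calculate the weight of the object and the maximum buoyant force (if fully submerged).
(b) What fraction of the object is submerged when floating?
(a) W=rho_obj*g*V=557*9.81*0.032=174.9 N; F_B(max)=rho*g*V=1000*9.81*0.032=313.9 N
(b) Floating fraction=rho_obj/rho=557/1000=0.557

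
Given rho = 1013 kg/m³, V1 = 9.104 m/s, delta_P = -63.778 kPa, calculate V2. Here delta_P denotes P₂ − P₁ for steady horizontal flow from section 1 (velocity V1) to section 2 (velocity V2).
Formula: \Delta P = \frac{1}{2} \rho (V_1^2 - V_2^2)
Substituting knowns: -63.778 = 0.5·1013·(9.104² − V2²)/1000
Solving for V2: V2 = √(9.104² − 2·(-63.778·1000)/1013) = 14.45 m/s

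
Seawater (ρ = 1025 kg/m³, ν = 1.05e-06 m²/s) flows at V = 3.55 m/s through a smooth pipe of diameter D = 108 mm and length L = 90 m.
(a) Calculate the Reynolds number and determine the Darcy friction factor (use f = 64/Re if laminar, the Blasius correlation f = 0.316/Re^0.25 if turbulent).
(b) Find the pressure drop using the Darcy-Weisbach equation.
(a) Re = V·D/ν = 3.55·0.108/1.05e-06 = 365140 → turbulent (Re > 4000); f = 0.316/Re^0.25 = 0.316/365140^0.25 = 0.012855 (Blasius is strictly valid for Re ≲ 1e5; used here as the smooth-pipe estimate the problem specifies)
(b) Darcy-Weisbach: ΔP = f·(L/D)·½ρV²/1000 = 0.012855·(90/0.108)·½·1025·3.55²/1000 = 69.19 kPa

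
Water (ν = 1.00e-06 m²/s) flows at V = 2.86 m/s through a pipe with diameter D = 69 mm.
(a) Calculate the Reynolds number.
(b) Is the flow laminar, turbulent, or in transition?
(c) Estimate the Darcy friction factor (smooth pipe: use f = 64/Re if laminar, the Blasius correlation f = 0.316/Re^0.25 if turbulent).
(a) Re = V·D/ν = 2.86·0.069/1.00e-06 = 197340
(b) Flow regime: turbulent (Re > 4000)
(c) Friction factor: f = 0.316/Re^0.25 = 0.316/197340^0.25 = 0.01499 (Blasius is strictly valid for Re ≲ 1e5; used here as the smooth-pipe estimate the problem specifies)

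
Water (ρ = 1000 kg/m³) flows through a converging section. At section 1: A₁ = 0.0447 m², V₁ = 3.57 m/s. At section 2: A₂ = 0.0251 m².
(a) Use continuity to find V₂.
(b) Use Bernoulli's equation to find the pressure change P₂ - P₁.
(a) Continuity: A₁V₁=A₂V₂ -> V₂=A₁V₁/A₂=0.0447*3.57/0.0251=6.36 m/s
(b) Bernoulli: P₂-P₁=0.5*rho*(V₁^2-V₂^2)/1000=0.5*1000*(3.57^2-6.36^2)/1000=-13.85 kPa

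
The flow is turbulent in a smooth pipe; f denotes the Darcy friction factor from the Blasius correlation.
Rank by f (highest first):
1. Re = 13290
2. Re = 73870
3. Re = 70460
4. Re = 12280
Case 1: f = 0.02943
Case 2: f = 0.01917
Case 3: f = 0.0194
Case 4: f = 0.03002
Ranking (highest first): 4, 1, 3, 2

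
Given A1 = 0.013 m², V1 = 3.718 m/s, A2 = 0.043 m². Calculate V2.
Formula: V_2 = \frac{A_1 V_1}{A_2}
V2 = 0.013·3.718/0.043 = 1.124 m/s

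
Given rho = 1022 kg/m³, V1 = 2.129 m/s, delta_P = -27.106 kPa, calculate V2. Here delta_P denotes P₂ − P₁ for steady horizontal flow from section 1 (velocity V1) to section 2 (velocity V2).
Formula: \Delta P = \frac{1}{2} \rho (V_1^2 - V_2^2)
Substituting knowns: -27.106 = 0.5·1022·(2.129² − V2²)/1000
Solving for V2: V2 = √(2.129² − 2·(-27.106·1000)/1022) = 7.588 m/s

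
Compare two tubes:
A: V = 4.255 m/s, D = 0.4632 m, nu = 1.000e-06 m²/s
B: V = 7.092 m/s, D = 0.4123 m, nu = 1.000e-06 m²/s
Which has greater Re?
Re(A) = 1.971e+06, Re(B) = 2.924e+06. Answer: B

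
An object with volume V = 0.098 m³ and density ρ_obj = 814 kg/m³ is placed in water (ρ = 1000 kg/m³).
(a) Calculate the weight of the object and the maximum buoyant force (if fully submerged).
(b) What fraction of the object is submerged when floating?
(a) W=rho_obj*g*V=814*9.81*0.098=782.6 N; F_B(max)=rho*g*V=1000*9.81*0.098=961.4 N
(b) Floating fraction=rho_obj/rho=814/1000=0.814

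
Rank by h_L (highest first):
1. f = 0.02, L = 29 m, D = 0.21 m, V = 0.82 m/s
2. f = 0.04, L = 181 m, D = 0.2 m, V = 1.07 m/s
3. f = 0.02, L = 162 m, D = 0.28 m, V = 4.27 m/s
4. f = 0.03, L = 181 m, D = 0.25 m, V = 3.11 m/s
Case 1: h_L = 0.09465 m
Case 2: h_L = 2.112 m
Case 3: h_L = 10.75 m
Case 4: h_L = 10.71 m
Ranking (highest first): 3, 4, 2, 1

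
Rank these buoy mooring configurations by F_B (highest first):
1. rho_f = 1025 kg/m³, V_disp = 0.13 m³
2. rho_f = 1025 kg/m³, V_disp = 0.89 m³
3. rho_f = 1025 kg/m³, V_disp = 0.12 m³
Case 1: F_B = 1307 N
Case 2: F_B = 8949 N
Case 3: F_B = 1207 N
Ranking (highest first): 2, 1, 3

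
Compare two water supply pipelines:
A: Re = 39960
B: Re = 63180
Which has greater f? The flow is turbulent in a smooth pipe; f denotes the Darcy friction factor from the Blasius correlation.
f(A) = 0.02235, f(B) = 0.01993. Answer: A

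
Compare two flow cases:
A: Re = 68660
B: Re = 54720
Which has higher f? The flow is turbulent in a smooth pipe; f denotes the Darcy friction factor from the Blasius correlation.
f(A) = 0.01952, f(B) = 0.02066. Answer: B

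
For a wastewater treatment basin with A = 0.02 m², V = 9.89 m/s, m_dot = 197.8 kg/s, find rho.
Formula: \dot{m} = \rho A V
Substituting knowns: 197.8 = rho·0.02·9.89
Solving for rho: rho = 197.8/(0.02·9.89) = 1000 kg/m³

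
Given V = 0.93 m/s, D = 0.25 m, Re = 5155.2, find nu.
Formula: Re = \frac{V D}{\nu}
Substituting knowns: 5155.2 = 0.93·0.25/nu
Solving for nu: nu = 0.93·0.25/5155.2 = 4.510e-05 m²/s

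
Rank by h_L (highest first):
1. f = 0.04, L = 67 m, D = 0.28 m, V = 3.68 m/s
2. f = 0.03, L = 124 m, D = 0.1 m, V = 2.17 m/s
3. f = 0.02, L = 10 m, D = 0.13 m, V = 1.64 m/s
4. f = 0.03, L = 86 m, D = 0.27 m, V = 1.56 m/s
Case 1: h_L = 6.607 m
Case 2: h_L = 8.928 m
Case 3: h_L = 0.2109 m
Case 4: h_L = 1.185 m
Ranking (highest first): 2, 1, 4, 3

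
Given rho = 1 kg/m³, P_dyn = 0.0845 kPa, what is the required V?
Formula: P_{dyn} = \frac{1}{2} \rho V^2
Substituting knowns: 0.0845 = 0.5·1·V²/1000
Solving for V: V = √(2·(0.0845·1000)/1) = 13 m/s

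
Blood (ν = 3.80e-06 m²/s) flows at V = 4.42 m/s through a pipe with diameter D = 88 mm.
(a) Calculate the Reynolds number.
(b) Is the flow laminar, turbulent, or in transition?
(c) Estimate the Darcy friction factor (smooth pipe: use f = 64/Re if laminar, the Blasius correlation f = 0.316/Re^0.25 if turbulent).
(a) Re = V·D/ν = 4.42·0.088/3.80e-06 = 102360
(b) Flow regime: turbulent (Re > 4000)
(c) Friction factor: f = 0.316/Re^0.25 = 0.316/102360^0.25 = 0.01767 (Blasius is strictly valid for Re ≲ 1e5; used here as the smooth-pipe estimate the problem specifies)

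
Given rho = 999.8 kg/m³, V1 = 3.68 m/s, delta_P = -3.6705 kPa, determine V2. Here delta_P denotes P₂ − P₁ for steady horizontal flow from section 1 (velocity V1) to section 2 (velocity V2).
Formula: \Delta P = \frac{1}{2} \rho (V_1^2 - V_2^2)
Substituting knowns: -3.6705 = 0.5·999.8·(3.68² − V2²)/1000
Solving for V2: V2 = √(3.68² − 2·(-3.6705·1000)/999.8) = 4.57 m/s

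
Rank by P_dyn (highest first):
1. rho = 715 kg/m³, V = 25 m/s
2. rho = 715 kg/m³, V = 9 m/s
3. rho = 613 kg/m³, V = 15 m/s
Case 1: P_dyn = 223.4 kPa
Case 2: P_dyn = 28.96 kPa
Case 3: P_dyn = 68.96 kPa
Ranking (highest first): 1, 3, 2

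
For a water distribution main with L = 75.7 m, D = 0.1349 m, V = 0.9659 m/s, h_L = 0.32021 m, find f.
Formula: h_L = f \frac{L}{D} \frac{V^2}{2g}
Substituting knowns: 0.32021 = f·(75.7/0.1349)·0.9659²/(2·9.81)
Solving for f: f = 0.32021·2·9.81/((75.7/0.1349)·0.9659²) = 0.012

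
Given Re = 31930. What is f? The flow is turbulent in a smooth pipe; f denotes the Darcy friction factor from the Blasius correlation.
Formula: f = \frac{0.316}{Re^{0.25}}
f = 0.316/31930^0.25 = 0.02364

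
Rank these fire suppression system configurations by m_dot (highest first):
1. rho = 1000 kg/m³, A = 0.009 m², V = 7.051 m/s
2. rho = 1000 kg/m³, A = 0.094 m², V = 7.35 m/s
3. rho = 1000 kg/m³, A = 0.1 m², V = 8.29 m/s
Case 1: m_dot = 63.46 kg/s
Case 2: m_dot = 690.9 kg/s
Case 3: m_dot = 829 kg/s
Ranking (highest first): 3, 2, 1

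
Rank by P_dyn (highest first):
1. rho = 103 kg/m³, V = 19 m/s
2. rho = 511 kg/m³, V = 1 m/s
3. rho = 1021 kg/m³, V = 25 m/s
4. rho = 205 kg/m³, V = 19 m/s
Case 1: P_dyn = 18.59 kPa
Case 2: P_dyn = 0.2555 kPa
Case 3: P_dyn = 319.1 kPa
Case 4: P_dyn = 37 kPa
Ranking (highest first): 3, 4, 1, 2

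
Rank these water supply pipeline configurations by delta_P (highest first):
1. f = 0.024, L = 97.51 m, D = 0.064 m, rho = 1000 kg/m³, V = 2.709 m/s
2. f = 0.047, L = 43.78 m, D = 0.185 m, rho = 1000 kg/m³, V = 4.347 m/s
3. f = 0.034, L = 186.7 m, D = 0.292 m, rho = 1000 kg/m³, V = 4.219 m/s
Case 1: delta_P = 134.2 kPa
Case 2: delta_P = 105.1 kPa
Case 3: delta_P = 193.5 kPa
Ranking (highest first): 3, 1, 2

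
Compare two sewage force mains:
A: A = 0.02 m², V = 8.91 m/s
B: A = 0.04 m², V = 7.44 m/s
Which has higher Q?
Q(A) = 178.2 L/s, Q(B) = 297.6 L/s. Answer: B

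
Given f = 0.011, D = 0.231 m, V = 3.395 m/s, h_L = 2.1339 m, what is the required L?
Formula: h_L = f \frac{L}{D} \frac{V^2}{2g}
Substituting knowns: 2.1339 = 0.011·(L/0.231)·3.395²/(2·9.81)
Solving for L: L = 2.1339·2·9.81·0.231/(0.011·3.395²) = 76.28 m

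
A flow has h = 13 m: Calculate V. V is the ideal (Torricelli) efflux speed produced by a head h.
Formula: V = \sqrt{2 g h}
V = √(2·9.81·13) = 15.97 m/s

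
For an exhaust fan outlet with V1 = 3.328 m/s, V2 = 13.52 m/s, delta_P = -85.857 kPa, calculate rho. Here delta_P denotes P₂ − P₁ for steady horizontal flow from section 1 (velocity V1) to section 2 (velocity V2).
Formula: \Delta P = \frac{1}{2} \rho (V_1^2 - V_2^2)
Substituting knowns: -85.857 = 0.5·rho·(3.328² − 13.52²)/1000
Solving for rho: rho = 2·(-85.857·1000)/(3.328² − 13.52²) = 1000 kg/m³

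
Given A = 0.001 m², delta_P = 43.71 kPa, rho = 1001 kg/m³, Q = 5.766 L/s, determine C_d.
Formula: Q = C_d A \sqrt{\frac{2 \Delta P}{\rho}}
Substituting knowns: 5.766 = C_d·0.001·√(2·(43.71·1000)/1001)·1000
Solving for C_d: C_d = (5.766/1000)/(0.001·√(2·(43.71·1000)/1001)) = 0.617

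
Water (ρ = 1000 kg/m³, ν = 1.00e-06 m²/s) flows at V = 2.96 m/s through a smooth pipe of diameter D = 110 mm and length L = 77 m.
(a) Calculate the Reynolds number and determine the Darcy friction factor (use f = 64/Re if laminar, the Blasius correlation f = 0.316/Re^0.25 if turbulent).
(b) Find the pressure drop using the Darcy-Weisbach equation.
(a) Re = V·D/ν = 2.96·0.11/1.00e-06 = 325600 → turbulent (Re > 4000); f = 0.316/Re^0.25 = 0.316/325600^0.25 = 0.013229 (Blasius is strictly valid for Re ≲ 1e5; used here as the smooth-pipe estimate the problem specifies)
(b) Darcy-Weisbach: ΔP = f·(L/D)·½ρV²/1000 = 0.013229·(77/0.110)·½·1000·2.96²/1000 = 40.57 kPa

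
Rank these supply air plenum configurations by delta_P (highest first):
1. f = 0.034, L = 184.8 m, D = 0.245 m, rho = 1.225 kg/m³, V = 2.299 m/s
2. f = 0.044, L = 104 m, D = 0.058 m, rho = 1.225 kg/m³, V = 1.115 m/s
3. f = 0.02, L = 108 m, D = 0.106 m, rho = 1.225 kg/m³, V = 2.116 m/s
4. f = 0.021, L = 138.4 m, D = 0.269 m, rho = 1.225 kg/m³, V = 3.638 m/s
Case 1: delta_P = 0.08302 kPa
Case 2: delta_P = 0.06008 kPa
Case 3: delta_P = 0.05588 kPa
Case 4: delta_P = 0.08759 kPa
Ranking (highest first): 4, 1, 2, 3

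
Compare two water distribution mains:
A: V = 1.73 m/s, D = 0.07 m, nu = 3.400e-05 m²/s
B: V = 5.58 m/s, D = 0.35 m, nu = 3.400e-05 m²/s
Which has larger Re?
Re(A) = 3562, Re(B) = 57441. Answer: B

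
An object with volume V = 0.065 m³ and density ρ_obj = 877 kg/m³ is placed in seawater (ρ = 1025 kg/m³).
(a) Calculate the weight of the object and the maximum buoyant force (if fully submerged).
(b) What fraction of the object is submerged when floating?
(a) W=rho_obj*g*V=877*9.81*0.065=559.2 N; F_B(max)=rho*g*V=1025*9.81*0.065=653.6 N
(b) Floating fraction=rho_obj/rho=877/1025=0.856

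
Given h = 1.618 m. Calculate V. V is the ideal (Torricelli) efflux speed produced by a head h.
Formula: V = \sqrt{2 g h}
V = √(2·9.81·1.618) = 5.634 m/s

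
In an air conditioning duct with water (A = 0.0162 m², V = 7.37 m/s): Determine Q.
Formula: Q = A V
Q = 0.0162·7.37·1000 = 119.4 L/s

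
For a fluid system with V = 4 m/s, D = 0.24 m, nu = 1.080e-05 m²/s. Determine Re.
Formula: Re = \frac{V D}{\nu}
Re = 4·0.24/1.080e-05 = 88889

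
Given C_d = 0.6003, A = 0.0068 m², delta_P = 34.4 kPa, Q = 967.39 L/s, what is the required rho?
Formula: Q = C_d A \sqrt{\frac{2 \Delta P}{\rho}}
Substituting knowns: 967.39 = 0.6003·0.0068·√(2·(34.4·1000)/rho)·1000
Solving for rho: rho = 2·(34.4·1000)/((967.39/1000)/(0.6003·0.0068))² = 1.225 kg/m³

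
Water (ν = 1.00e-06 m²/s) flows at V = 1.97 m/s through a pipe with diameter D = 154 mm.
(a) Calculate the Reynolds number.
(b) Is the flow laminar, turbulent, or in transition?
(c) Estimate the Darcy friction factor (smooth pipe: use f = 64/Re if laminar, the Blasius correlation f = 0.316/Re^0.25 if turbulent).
(a) Re = V·D/ν = 1.97·0.154/1.00e-06 = 303380
(b) Flow regime: turbulent (Re > 4000)
(c) Friction factor: f = 0.316/Re^0.25 = 0.316/303380^0.25 = 0.01346 (Blasius is strictly valid for Re ≲ 1e5; used here as the smooth-pipe estimate the problem specifies)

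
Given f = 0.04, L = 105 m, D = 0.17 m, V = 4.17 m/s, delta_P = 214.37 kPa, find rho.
Formula: \Delta P = f \frac{L}{D} \frac{\rho V^2}{2}
Substituting knowns: 214.37 = 0.04·(105/0.17)·0.5·rho·4.17²/1000
Solving for rho: rho = (214.37·1000)/(0.04·(105/0.17)·0.5·4.17²) = 998 kg/m³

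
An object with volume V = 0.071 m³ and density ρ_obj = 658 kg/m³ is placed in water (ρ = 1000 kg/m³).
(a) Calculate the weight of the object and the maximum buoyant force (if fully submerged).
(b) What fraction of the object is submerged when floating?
(a) W=rho_obj*g*V=658*9.81*0.071=458.3 N; F_B(max)=rho*g*V=1000*9.81*0.071=696.5 N
(b) Floating fraction=rho_obj/rho=658/1000=0.658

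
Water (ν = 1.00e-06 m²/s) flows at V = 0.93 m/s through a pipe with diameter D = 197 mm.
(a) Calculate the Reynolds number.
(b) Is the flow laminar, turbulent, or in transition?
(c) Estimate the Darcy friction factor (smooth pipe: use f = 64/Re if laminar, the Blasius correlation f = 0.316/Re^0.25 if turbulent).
(a) Re = V·D/ν = 0.93·0.197/1.00e-06 = 183210
(b) Flow regime: turbulent (Re > 4000)
(c) Friction factor: f = 0.316/Re^0.25 = 0.316/183210^0.25 = 0.01527 (Blasius is strictly valid for Re ≲ 1e5; used here as the smooth-pipe estimate the problem specifies)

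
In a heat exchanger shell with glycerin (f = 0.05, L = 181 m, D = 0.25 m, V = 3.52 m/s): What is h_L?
Formula: h_L = f \frac{L}{D} \frac{V^2}{2g}
h_L = 0.05·(181/0.25)·3.52²/(2·9.81) = 22.86 m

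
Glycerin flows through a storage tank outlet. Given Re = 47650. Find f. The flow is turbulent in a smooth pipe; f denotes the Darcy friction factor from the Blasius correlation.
Formula: f = \frac{0.316}{Re^{0.25}}
f = 0.316/47650^0.25 = 0.02139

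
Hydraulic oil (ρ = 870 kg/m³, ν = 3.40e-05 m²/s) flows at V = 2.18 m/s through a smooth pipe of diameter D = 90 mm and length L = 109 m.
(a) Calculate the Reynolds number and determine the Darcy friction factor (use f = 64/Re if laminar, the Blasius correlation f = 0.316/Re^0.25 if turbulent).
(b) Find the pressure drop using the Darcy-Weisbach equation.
(a) Re = V·D/ν = 2.18·0.09/3.40e-05 = 5770.6 → turbulent (Re > 4000); f = 0.316/Re^0.25 = 0.316/5770.6^0.25 = 0.036256
(b) Darcy-Weisbach: ΔP = f·(L/D)·½ρV²/1000 = 0.036256·(109/0.090)·½·870·2.18²/1000 = 90.77 kPa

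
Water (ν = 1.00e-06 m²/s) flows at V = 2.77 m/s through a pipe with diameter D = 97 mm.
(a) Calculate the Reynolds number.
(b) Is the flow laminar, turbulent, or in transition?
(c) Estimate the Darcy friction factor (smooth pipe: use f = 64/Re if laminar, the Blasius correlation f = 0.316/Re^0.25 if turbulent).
(a) Re = V·D/ν = 2.77·0.097/1.00e-06 = 268690
(b) Flow regime: turbulent (Re > 4000)
(c) Friction factor: f = 0.316/Re^0.25 = 0.316/268690^0.25 = 0.01388 (Blasius is strictly valid for Re ≲ 1e5; used here as the smooth-pipe estimate the problem specifies)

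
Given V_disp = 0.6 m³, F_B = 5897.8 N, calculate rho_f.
Formula: F_B = \rho_f g V_{disp}
Substituting knowns: 5897.8 = rho_f·9.81·0.6
Solving for rho_f: rho_f = 5897.8/(9.81·0.6) = 1002 kg/m³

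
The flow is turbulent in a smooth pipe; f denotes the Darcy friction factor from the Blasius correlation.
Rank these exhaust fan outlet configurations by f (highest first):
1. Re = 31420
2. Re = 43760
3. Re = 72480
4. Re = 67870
Case 1: f = 0.02373
Case 2: f = 0.02185
Case 3: f = 0.01926
Case 4: f = 0.01958
Ranking (highest first): 1, 2, 4, 3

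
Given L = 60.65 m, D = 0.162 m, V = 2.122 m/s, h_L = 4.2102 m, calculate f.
Formula: h_L = f \frac{L}{D} \frac{V^2}{2g}
Substituting knowns: 4.2102 = f·(60.65/0.162)·2.122²/(2·9.81)
Solving for f: f = 4.2102·2·9.81/((60.65/0.162)·2.122²) = 0.049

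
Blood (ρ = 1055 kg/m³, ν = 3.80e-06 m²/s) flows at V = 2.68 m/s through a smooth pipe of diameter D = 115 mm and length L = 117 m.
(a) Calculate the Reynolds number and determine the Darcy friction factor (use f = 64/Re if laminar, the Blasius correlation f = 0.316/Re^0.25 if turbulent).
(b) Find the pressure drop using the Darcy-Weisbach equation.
(a) Re = V·D/ν = 2.68·0.115/3.80e-06 = 81105 → turbulent (Re > 4000); f = 0.316/Re^0.25 = 0.316/81105^0.25 = 0.018725
(b) Darcy-Weisbach: ΔP = f·(L/D)·½ρV²/1000 = 0.018725·(117/0.115)·½·1055·2.68²/1000 = 72.18 kPa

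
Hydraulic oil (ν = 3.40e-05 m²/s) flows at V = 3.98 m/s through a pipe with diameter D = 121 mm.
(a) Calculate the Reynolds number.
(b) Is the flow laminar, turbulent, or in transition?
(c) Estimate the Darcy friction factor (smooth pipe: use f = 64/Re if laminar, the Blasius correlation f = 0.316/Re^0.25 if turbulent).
(a) Re = V·D/ν = 3.98·0.121/3.40e-05 = 14164
(b) Flow regime: turbulent (Re > 4000)
(c) Friction factor: f = 0.316/Re^0.25 = 0.316/14164^0.25 = 0.02897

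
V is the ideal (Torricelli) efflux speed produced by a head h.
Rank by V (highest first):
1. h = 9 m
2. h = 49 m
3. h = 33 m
Case 1: V = 13.29 m/s
Case 2: V = 31.01 m/s
Case 3: V = 25.45 m/s
Ranking (highest first): 2, 3, 1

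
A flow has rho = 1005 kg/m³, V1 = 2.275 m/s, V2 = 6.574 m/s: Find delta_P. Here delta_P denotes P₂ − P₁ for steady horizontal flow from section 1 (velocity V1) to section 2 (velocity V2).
Formula: \Delta P = \frac{1}{2} \rho (V_1^2 - V_2^2)
delta_P = 0.5·1005·(2.275² − 6.574²)/1000 = -19.12 kPa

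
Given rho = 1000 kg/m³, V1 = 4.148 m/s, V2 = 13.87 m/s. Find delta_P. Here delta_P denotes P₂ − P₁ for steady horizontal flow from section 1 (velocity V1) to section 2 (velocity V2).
Formula: \Delta P = \frac{1}{2} \rho (V_1^2 - V_2^2)
delta_P = 0.5·1000·(4.148² − 13.87²)/1000 = -87.59 kPa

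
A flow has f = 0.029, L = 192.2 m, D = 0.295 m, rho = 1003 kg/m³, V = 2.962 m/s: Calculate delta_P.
Formula: \Delta P = f \frac{L}{D} \frac{\rho V^2}{2}
delta_P = 0.029·(192.2/0.295)·0.5·1003·2.962²/1000 = 83.13 kPa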